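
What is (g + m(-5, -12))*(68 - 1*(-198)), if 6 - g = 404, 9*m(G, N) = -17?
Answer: -957334/9 ≈ -1.0637e+5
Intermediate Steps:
m(G, N) = -17/9 (m(G, N) = (⅑)*(-17) = -17/9)
g = -398 (g = 6 - 1*404 = 6 - 404 = -398)
(g + m(-5, -12))*(68 - 1*(-198)) = (-398 - 17/9)*(68 - 1*(-198)) = -3599*(68 + 198)/9 = -3599/9*266 = -957334/9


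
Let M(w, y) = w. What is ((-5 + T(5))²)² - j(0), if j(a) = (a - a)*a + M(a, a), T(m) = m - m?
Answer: 625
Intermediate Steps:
T(m) = 0
j(a) = a (j(a) = (a - a)*a + a = 0*a + a = 0 + a = a)
((-5 + T(5))²)² - j(0) = ((-5 + 0)²)² - 1*0 = ((-5)²)² + 0 = 25² + 0 = 625 + 0 = 625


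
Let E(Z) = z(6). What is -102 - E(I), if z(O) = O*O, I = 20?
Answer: -138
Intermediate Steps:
z(O) = O**2
E(Z) = 36 (E(Z) = 6**2 = 36)
-102 - E(I) = -102 - 1*36 = -102 - 36 = -138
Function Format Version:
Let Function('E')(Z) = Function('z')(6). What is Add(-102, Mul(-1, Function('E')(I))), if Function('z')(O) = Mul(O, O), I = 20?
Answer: -138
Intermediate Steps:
Function('z')(O) = Pow(O, 2)
Function('E')(Z) = 36 (Function('E')(Z) = Pow(6, 2) = 36)
Add(-102, Mul(-1, Function('E')(I))) = Add(-102, Mul(-1, 36)) = Add(-102, -36) = -138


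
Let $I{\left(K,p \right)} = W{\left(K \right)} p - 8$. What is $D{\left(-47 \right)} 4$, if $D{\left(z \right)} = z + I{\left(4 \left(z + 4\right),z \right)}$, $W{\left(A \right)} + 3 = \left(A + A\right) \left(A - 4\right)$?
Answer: $-11381928$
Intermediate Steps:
$W{\left(A \right)} = -3 + 2 A \left(-4 + A\right)$ ($W{\left(A \right)} = -3 + \left(A + A\right) \left(A - 4\right) = -3 + 2 A \left(-4 + A\right)$)
$I{\left(K,p \right)} = -8 + p \left(-3 - 8 K + 2 K^{2}\right)$ ($I{\left(K,p \right)} = \left(-3 - 8 K + 2 K^{2}\right) p - 8 = p \left(-3 - 8 K + 2 K^{2}\right) - 8 = -8 + p \left(-3 - 8 K + 2 K^{2}\right)$)
$D{\left(z \right)} = -8 + z - z \left(131 - 2 \left(16 + 4 z\right)^{2} + 32 z\right)$ ($D{\left(z \right)} = z - \left(8 + z \left(3 - 2 \left(4 \left(z + 4\right)\right)^{2} + 8 \cdot 4 \left(z + 4\right)\right)\right) = z - \left(8 + z \left(3 - 2 \left(4 \left(4 + z\right)\right)^{2} + 8 \cdot 4 \left(4 + z\right)\right)\right) = z - \left(8 + z \left(3 - 2 \left(16 + 4 z\right)^{2} + 8 \left(16 + 4 z\right)\right)\right) = z - \left(8 + z \left(3 - 2 \left(16 + 4 z\right)^{2} + \left(128 + 32 z\right)\right)\right) = z - \left(8 + z \left(131 - 2 \left(16 + 4 z\right)^{2} + 32 z\right)\right) = -8 + z - z \left(131 - 2 \left(16 + 4 z\right)^{2} + 32 z\right)$)
$D{\left(-47 \right)} 4 = \left(-8 + 32 \left(-47\right)^{3} + 224 \left(-47\right)^{2} + 382 \left(-47\right)\right) 4 = \left(-8 + 32 \left(-103823\right) + 224 \cdot 2209 - 17954\right) 4 = \left(-8 - 3322336 + 494816 - 17954\right) 4 = \left(-2845482\right) 4 = -11381928$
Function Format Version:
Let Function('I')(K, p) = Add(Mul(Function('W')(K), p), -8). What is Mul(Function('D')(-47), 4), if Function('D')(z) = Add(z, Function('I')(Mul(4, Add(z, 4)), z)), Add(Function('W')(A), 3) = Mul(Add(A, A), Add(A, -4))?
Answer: -11381928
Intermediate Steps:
Function('W')(A) = Add(-3, Mul(2, A, Add(-4, A))) (Function('W')(A) = Add(-3, Mul(Add(A, A), Add(A, -4))) = Add(-3, Mul(Mul(2, A), Add(-4, A))) = Add(-3, Mul(2, A, Add(-4, A))))
Function('I')(K, p) = Add(-8, Mul(p, Add(-3, Mul(-8, K), Mul(2, Pow(K, 2))))) (Function('I')(K, p) = Add(Mul(Add(-3, Mul(-8, K), Mul(2, Pow(K, 2))), p), -8) = Add(Mul(p, Add(-3, Mul(-8, K), Mul(2, Pow(K, 2)))), -8) = Add(-8, Mul(p, Add(-3, Mul(-8, K), Mul(2, Pow(K, 2))))))
Function('D')(z) = Add(-8, z, Mul(-1, z, Add(131, Mul(-2, Pow(Add(16, Mul(4, z)), 2)), Mul(32, z)))) (Function('D')(z) = Add(z, Add(-8, Mul(-1, z, Add(3, Mul(-2, Pow(Mul(4, Add(z, 4)), 2)), Mul(8, Mul(4, Add(z, 4))))))) = Add(z, Add(-8, Mul(-1, z, Add(3, Mul(-2, Pow(Mul(4, Add(4, z)), 2)), Mul(8, Mul(4, Add(4, z))))))) = Add(z, Add(-8, Mul(-1, z, Add(3, Mul(-2, Pow(Add(16, Mul(4, z)), 2)), Mul(8, Add(16, Mul(4, z))))))) = Add(z, Add(-8, Mul(-1, z, Add(3, Mul(-2, Pow(Add(16, Mul(4, z)), 2)), Add(128, Mul(32, z)))))) = Add(z, Add(-8, Mul(-1, z, Add(131, Mul(-2, Pow(Add(16, Mul(4, z)), 2)), Mul(32, z))))) = Add(-8, z, Mul(-1, z, Add(131, Mul(-2, Pow(Add(16, Mul(4, z)), 2)), Mul(32, z)))))
Mul(Function('D')(-47), 4) = Mul(Add(-8, Mul(32, Pow(-47, 3)), Mul(224, Pow(-47, 2)), Mul(382, -47)), 4) = Mul(Add(-8, Mul(32, -103823), Mul(224, 2209), -17954), 4) = Mul(Add(-8, -3322336, 494816, -17954), 4) = Mul(-2845482, 4) = -11381928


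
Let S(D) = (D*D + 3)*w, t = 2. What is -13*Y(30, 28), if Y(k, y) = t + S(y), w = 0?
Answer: -26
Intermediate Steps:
S(D) = 0 (S(D) = (D*D + 3)*0 = (D**2 + 3)*0 = (3 + D**2)*0 = 0)
Y(k, y) = 2 (Y(k, y) = 2 + 0 = 2)
-13*Y(30, 28) = -13*2 = -26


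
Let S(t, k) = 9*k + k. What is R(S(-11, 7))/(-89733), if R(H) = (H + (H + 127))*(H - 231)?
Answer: 2047/4273 ≈ 0.47905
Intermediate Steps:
S(t, k) = 10*k
R(H) = (-231 + H)*(127 + 2*H) (R(H) = (H + (127 + H))*(-231 + H) = (127 + 2*H)*(-231 + H) = (-231 + H)*(127 + 2*H))
R(S(-11, 7))/(-89733) = (-29337 - 3350*7 + 2*(10*7)²)/(-89733) = (-29337 - 335*70 + 2*70²)*(-1/89733) = (-29337 - 23450 + 2*4900)*(-1/89733) = (-29337 - 23450 + 9800)*(-1/89733) = -42987*(-1/89733) = 2047/4273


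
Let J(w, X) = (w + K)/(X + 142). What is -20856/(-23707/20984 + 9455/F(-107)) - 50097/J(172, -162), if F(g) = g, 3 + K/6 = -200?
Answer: -25391398561262/35030604329 ≈ -724.83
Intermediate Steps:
K = -1218 (K = -18 + 6*(-200) = -18 - 1200 = -1218)
J(w, X) = (-1218 + w)/(142 + X) (J(w, X) = (w - 1218)/(X + 142) = (-1218 + w)/(142 + X))
-20856/(-23707/20984 + 9455/F(-107)) - 50097/J(172, -162) = -20856/(-23707/20984 + 9455/(-107)) - 50097*(142 - 162)/(-1218 + 172) = -20856/(-23707*1/20984 + 9455*(-1/107)) - 50097/(-1046/(-20)) = -20856/(-23707/20984 - 9455/107) - 50097/((-1/20*(-1046))) = -20856/(-200940369/2245288) - 50097/523/10 = -20856*(-2245288/200940369) - 50097*10/523 = 15609242176/66980123 - 500970/523 = -25391398561262/35030604329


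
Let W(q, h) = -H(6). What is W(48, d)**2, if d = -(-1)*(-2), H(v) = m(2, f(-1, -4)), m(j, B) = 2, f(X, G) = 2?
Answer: 4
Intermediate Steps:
H(v) = 2
d = -2 (d = -1*2 = -2)
W(q, h) = -2 (W(q, h) = -1*2 = -2)
W(48, d)**2 = (-2)**2 = 4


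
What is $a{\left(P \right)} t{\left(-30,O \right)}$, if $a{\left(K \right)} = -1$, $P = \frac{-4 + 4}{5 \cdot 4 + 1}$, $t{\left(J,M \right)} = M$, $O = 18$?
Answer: $-18$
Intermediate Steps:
$P = 0$ ($P = \frac{0}{20 + 1} = \frac{0}{21} = 0 \cdot \frac{1}{21} = 0$)
$a{\left(P \right)} t{\left(-30,O \right)} = \left(-1\right) 18 = -18$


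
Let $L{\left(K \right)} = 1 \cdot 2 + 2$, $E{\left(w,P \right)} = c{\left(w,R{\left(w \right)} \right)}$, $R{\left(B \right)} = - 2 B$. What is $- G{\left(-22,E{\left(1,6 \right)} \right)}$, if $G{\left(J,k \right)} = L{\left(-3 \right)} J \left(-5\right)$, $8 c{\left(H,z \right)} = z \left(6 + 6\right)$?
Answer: $-440$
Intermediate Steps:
$c{\left(H,z \right)} = \frac{3 z}{2}$ ($c{\left(H,z \right)} = \frac{z \left(6 + 6\right)}{8} = \frac{z 12}{8} = \frac{12 z}{8} = \frac{3 z}{2}$)
$E{\left(w,P \right)} = - 3 w$ ($E{\left(w,P \right)} = \frac{3 \left(- 2 w\right)}{2} = - 3 w$)
$L{\left(K \right)} = 4$ ($L{\left(K \right)} = 2 + 2 = 4$)
$G{\left(J,k \right)} = - 20 J$ ($G{\left(J,k \right)} = 4 J \left(-5\right) = - 20 J$)
$- G{\left(-22,E{\left(1,6 \right)} \right)} = - \left(-20\right) \left(-22\right) = \left(-1\right) 440 = -440$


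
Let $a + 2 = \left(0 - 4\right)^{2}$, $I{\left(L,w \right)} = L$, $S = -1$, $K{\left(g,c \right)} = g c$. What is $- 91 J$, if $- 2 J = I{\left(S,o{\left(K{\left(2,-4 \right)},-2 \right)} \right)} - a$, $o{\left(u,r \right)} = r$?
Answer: $- \frac{1365}{2} \approx -682.5$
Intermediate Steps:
$K{\left(g,c \right)} = c g$
$a = 14$ ($a = -2 + \left(0 - 4\right)^{2} = -2 + \left(-4\right)^{2} = -2 + 16 = 14$)
$J = \frac{15}{2}$ ($J = - \frac{-1 - 14}{2} = \left(- \frac{1}{2}\right) \left(-15\right) = \frac{15}{2} \approx 7.5$)
$- 91 J = \left(-91\right) \frac{15}{2} = - \frac{1365}{2}$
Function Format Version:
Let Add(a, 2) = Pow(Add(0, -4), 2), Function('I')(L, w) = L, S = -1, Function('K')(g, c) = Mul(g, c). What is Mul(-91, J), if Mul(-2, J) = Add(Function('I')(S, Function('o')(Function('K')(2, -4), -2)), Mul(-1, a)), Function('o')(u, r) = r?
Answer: Rational(-1365, 2) ≈ -682.50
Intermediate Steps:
Function('K')(g, c) = Mul(c, g)
a = 14 (a = Add(-2, Pow(Add(0, -4), 2)) = Add(-2, Pow(-4, 2)) = Add(-2, 16) = 14)
J = Rational(15, 2) (J = Mul(Rational(-1, 2), Add(-1, Mul(-1, 14))) = Mul(Rational(-1, 2), Add(-1, -14)) = Mul(Rational(-1, 2), -15) = Rational(15, 2) ≈ 7.5000)
Mul(-91, J) = Mul(-91, Rational(15, 2)) = Rational(-1365, 2)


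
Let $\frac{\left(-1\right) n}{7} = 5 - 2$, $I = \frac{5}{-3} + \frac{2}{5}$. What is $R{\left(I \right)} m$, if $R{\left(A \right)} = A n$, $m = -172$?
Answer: $- \frac{22876}{5} \approx -4575.2$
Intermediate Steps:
$I = - \frac{19}{15}$ ($I = 5 \left(- \frac{1}{3}\right) + 2 \cdot \frac{1}{5} = - \frac{5}{3} + \frac{2}{5} = - \frac{19}{15} \approx -1.2667$)
$n = -21$ ($n = - 7 \left(5 - 2\right) = \left(-7\right) 3 = -21$)
$R{\left(A \right)} = - 21 A$ ($R{\left(A \right)} = A \left(-21\right) = - 21 A$)
$R{\left(I \right)} m = \left(-21\right) \left(- \frac{19}{15}\right) \left(-172\right) = \frac{133}{5} \left(-172\right) = - \frac{22876}{5}$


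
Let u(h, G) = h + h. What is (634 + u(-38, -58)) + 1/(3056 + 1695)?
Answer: 2651059/4751 ≈ 558.00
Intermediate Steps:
u(h, G) = 2*h
(634 + u(-38, -58)) + 1/(3056 + 1695) = (634 + 2*(-38)) + 1/(3056 + 1695) = (634 - 76) + 1/4751 = 558 + 1/4751 = 2651059/4751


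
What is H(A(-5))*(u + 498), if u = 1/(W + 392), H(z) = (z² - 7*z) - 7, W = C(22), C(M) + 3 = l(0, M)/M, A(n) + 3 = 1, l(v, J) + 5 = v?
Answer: 46853576/8553 ≈ 5478.0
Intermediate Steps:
l(v, J) = -5 + v
A(n) = -2 (A(n) = -3 + 1 = -2)
C(M) = -3 - 5/M (C(M) = -3 + (-5 + 0)/M = -3 - 5/M)
W = -71/22 (W = -3 - 5/22 = -71/22 ≈ -3.2273)
H(z) = -7 + z² - 7*z
u = 22/8553 (u = 1/(-71/22 + 392) = 1/(8553/22) = 22/8553 ≈ 0.0025722)
H(A(-5))*(u + 498) = (-7 + (-2)² - 7*(-2))*(22/8553 + 498) = (-7 + 4 + 14)*(4259416/8553) = 11*(4259416/8553) = 46853576/8553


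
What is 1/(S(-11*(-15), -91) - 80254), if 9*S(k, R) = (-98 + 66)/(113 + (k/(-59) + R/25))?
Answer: -1414629/113529682966 ≈ -1.2460e-5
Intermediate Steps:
S(k, R) = -32/(9*(113 - k/59 + R/25)) (S(k, R) = ((-98 + 66)/(113 + (k/(-59) + R/25)))/9 = (-32/(113 + (k*(-1/59) + R*(1/25))))/9 = (-32/(113 + (-k/59 + R/25)))/9 = (-32/(113 - k/59 + R/25))/9 = -32/(9*(113 - k/59 + R/25)))
1/(S(-11*(-15), -91) - 80254) = 1/(47200/(9*(-166675 - 59*(-91) + 25*(-11*(-15)))) - 80254) = 1/(47200/(9*(-166675 + 5369 + 25*165)) - 80254) = 1/(47200/(9*(-166675 + 5369 + 4125)) - 80254) = 1/((47200/9)/(-157181) - 80254) = 1/((47200/9)*(-1/157181) - 80254) = 1/(-47200/1414629 - 80254) = 1/(-113529682966/1414629) = -1414629/113529682966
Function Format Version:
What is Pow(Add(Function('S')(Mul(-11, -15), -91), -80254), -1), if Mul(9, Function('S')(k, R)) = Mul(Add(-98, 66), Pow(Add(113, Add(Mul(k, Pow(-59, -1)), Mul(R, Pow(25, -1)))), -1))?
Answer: Rational(-1414629, 113529682966) ≈ -1.2460e-5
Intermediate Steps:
Function('S')(k, R) = Mul(Rational(-32, 9), Pow(Add(113, Mul(Rational(-1, 59), k), Mul(Rational(1, 25), R)), -1)) (Function('S')(k, R) = Mul(Rational(1, 9), Mul(Add(-98, 66), Pow(Add(113, Add(Mul(k, Pow(-59, -1)), Mul(R, Pow(25, -1)))), -1))) = Mul(Rational(1, 9), Mul(-32, Pow(Add(113, Add(Mul(k, Rational(-1, 59)), Mul(R, Rational(1, 25)))), -1))) = Mul(Rational(1, 9), Mul(-32, Pow(Add(113, Add(Mul(Rational(-1, 59), k), Mul(Rational(1, 25), R))), -1))) = Mul(Rational(1, 9), Mul(-32, Pow(Add(113, Mul(Rational(-1, 59), k), Mul(Rational(1, 25), R)), -1))) = Mul(Rational(-32, 9), Pow(Add(113, Mul(Rational(-1, 59), k), Mul(Rational(1, 25), R)), -1)))
Pow(Add(Function('S')(Mul(-11, -15), -91), -80254), -1) = Pow(Add(Mul(Rational(47200, 9), Pow(Add(-166675, Mul(-59, -91), Mul(25, Mul(-11, -15))), -1)), -80254), -1) = Pow(Add(Mul(Rational(47200, 9), Pow(Add(-166675, 5369, Mul(25, 165)), -1)), -80254), -1) = Pow(Add(Mul(Rational(47200, 9), Pow(Add(-166675, 5369, 4125), -1)), -80254), -1) = Pow(Add(Mul(Rational(47200, 9), Pow(-157181, -1)), -80254), -1) = Pow(Add(Mul(Rational(47200, 9), Rational(-1, 157181)), -80254), -1) = Pow(Add(Rational(-47200, 1414629), -80254), -1) = Pow(Rational(-113529682966, 1414629), -1) = Rational(-1414629, 113529682966)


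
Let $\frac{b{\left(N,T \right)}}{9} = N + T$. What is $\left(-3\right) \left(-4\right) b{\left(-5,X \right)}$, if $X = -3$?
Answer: $-864$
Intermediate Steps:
$b{\left(N,T \right)} = 9 N + 9 T$ ($b{\left(N,T \right)} = 9 \left(N + T\right) = 9 N + 9 T$)
$\left(-3\right) \left(-4\right) b{\left(-5,X \right)} = \left(-3\right) \left(-4\right) \left(9 \left(-5\right) + 9 \left(-3\right)\right) = 12 \left(-45 - 27\right) = 12 \left(-72\right) = -864$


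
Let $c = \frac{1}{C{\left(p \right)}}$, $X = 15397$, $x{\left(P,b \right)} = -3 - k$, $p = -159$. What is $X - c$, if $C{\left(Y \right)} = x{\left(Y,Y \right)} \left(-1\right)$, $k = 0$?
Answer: $\frac{46190}{3} \approx 15397.0$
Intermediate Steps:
$x{\left(P,b \right)} = -3$ ($x{\left(P,b \right)} = -3 - 0 = -3 + 0 = -3$)
$C{\left(Y \right)} = 3$ ($C{\left(Y \right)} = \left(-3\right) \left(-1\right) = 3$)
$c = \frac{1}{3} \approx 0.33333$
$X - c = 15397 - \frac{1}{3} = \frac{46190}{3}$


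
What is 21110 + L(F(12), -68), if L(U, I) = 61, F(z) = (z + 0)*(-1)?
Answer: 21171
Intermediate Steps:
F(z) = -z (F(z) = z*(-1) = -z)
21110 + L(F(12), -68) = 21110 + 61 = 21171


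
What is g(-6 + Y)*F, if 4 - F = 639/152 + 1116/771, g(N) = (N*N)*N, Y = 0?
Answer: 1741797/4883 ≈ 356.71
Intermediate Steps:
g(N) = N³ (g(N) = N²*N = N³)
F = -64511/39064 (F = 4 - (639/152 + 1116/771) = 4 - (639*(1/152) + 1116*(1/771)) = 4 - (639/152 + 372/257) = 4 - 1*220767/39064 = 4 - 220767/39064 = -64511/39064 ≈ -1.6514)
g(-6 + Y)*F = (-6 + 0)³*(-64511/39064) = (-6)³*(-64511/39064) = -216*(-64511/39064) = 1741797/4883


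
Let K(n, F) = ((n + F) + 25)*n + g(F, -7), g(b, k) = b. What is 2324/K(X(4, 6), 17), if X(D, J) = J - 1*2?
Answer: 2324/201 ≈ 11.562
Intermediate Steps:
X(D, J) = -2 + J (X(D, J) = J - 2 = -2 + J)
K(n, F) = F + n*(25 + F + n) (K(n, F) = ((n + F) + 25)*n + F = ((F + n) + 25)*n + F = (25 + F + n)*n + F = n*(25 + F + n) + F = F + n*(25 + F + n))
2324/K(X(4, 6), 17) = 2324/(17 + (-2 + 6)² + 25*(-2 + 6) + 17*(-2 + 6)) = 2324/(17 + 4² + 25*4 + 17*4) = 2324/(17 + 16 + 100 + 68) = 2324/201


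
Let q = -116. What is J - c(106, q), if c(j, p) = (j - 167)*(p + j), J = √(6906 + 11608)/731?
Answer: -610 + √18514/731 ≈ -609.81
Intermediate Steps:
J = √18514/731 (J = √18514*(1/731) = √18514/731 ≈ 0.18614)
c(j, p) = (-167 + j)*(j + p)
J - c(106, q) = √18514/731 - (106² - 167*106 - 167*(-116) + 106*(-116)) = √18514/731 - (11236 - 17702 + 19372 - 12296) = √18514/731 - 1*610 = √18514/731 - 610 = -610 + √18514/731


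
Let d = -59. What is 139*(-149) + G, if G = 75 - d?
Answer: -20577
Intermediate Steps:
G = 134 (G = 75 - 1*(-59) = 75 + 59 = 134)
139*(-149) + G = 139*(-149) + 134 = -20711 + 134 = -20577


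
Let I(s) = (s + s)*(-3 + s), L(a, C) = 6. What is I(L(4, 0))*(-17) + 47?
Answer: -565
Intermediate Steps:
I(s) = 2*s*(-3 + s) (I(s) = (2*s)*(-3 + s) = 2*s*(-3 + s))
I(L(4, 0))*(-17) + 47 = (2*6*(-3 + 6))*(-17) + 47 = (2*6*3)*(-17) + 47 = 36*(-17) + 47 = -612 + 47 = -565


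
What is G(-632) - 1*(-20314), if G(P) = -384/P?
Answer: 1604854/79 ≈ 20315.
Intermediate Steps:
G(-632) - 1*(-20314) = -384/(-632) - 1*(-20314) = -384*(-1/632) + 20314 = 48/79 + 20314 = 1604854/79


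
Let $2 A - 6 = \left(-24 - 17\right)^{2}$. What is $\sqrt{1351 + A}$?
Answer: $\frac{\sqrt{8778}}{2} \approx 46.845$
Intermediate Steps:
$A = \frac{1687}{2}$ ($A = 3 + \frac{\left(-24 - 17\right)^{2}}{2} = 3 + \frac{\left(-41\right)^{2}}{2} = 3 + \frac{1}{2} \cdot 1681 = 3 + \frac{1681}{2} = \frac{1687}{2} \approx 843.5$)
$\sqrt{1351 + A} = \sqrt{1351 + \frac{1687}{2}} = \sqrt{\frac{4389}{2}} = \frac{\sqrt{8778}}{2}$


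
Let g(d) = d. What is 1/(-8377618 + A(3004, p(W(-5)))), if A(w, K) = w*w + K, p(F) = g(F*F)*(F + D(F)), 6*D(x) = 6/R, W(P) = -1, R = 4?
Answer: 4/2585589 ≈ 1.5470e-6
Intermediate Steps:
D(x) = ¼ (D(x) = (6/4)/6 = (6*(¼))/6 = (⅙)*(3/2) = ¼)
p(F) = F²*(¼ + F) (p(F) = (F*F)*(F + ¼) = F²*(¼ + F))
A(w, K) = K + w² (A(w, K) = w² + K = K + w²)
1/(-8377618 + A(3004, p(W(-5)))) = 1/(-8377618 + ((-1)²*(¼ - 1) + 3004²)) = 1/(-8377618 + (1*(-¾) + 9024016)) = 1/(-8377618 + (-¾ + 9024016)) = 1/(-8377618 + 36096061/4) = 1/(2585589/4) = 4/2585589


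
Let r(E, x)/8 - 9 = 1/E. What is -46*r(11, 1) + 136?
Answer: -35304/11 ≈ -3209.5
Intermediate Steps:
r(E, x) = 72 + 8/E
-46*r(11, 1) + 136 = -46*(72 + 8/11) + 136 = -46*800/11 + 136 = -36800/11 + 136 = -35304/11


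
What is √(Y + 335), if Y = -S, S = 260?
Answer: 5*√3 ≈ 8.6602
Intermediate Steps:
Y = -260 (Y = -1*260 = -260)
√(Y + 335) = √(-260 + 335) = √75 = 5*√3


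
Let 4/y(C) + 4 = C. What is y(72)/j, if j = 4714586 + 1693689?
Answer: 1/108940675 ≈ 9.1793e-9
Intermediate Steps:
y(C) = 4/(-4 + C)
j = 6408275
y(72)/j = (4/(-4 + 72))/6408275 = (4/68)*(1/6408275) = (4*(1/68))*(1/6408275) = (1/17)*(1/6408275) = 1/108940675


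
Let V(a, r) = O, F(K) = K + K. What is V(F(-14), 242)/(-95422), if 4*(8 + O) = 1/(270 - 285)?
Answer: 481/5725320 ≈ 8.4013e-5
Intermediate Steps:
F(K) = 2*K
O = -481/60 (O = -8 + 1/(4*(270 - 285)) = -8 + (1/4)/(-15) = -8 + (1/4)*(-1/15) = -8 - 1/60 = -481/60 ≈ -8.0167)
V(a, r) = -481/60
V(F(-14), 242)/(-95422) = -481/60/(-95422) = -481/60*(-1/95422) = 481/5725320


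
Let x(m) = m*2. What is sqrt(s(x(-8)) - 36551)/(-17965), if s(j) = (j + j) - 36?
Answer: -I*sqrt(36619)/17965 ≈ -0.010652*I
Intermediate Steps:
x(m) = 2*m
s(j) = -36 + 2*j (s(j) = 2*j - 36 = -36 + 2*j)
sqrt(s(x(-8)) - 36551)/(-17965) = sqrt((-36 + 2*(2*(-8))) - 36551)/(-17965) = sqrt((-36 + 2*(-16)) - 36551)*(-1/17965) = sqrt((-36 - 32) - 36551)*(-1/17965) = sqrt(-68 - 36551)*(-1/17965) = sqrt(-36619)*(-1/17965) = (I*sqrt(36619))*(-1/17965) = -I*sqrt(36619)/17965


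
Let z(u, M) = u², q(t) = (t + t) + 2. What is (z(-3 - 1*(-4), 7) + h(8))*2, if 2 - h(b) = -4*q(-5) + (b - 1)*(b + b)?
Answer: -282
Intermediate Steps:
q(t) = 2 + 2*t (q(t) = 2*t + 2 = 2 + 2*t)
h(b) = -30 - 2*b*(-1 + b) (h(b) = 2 - (-4*(2 + 2*(-5)) + (b - 1)*(b + b)) = 2 - (-4*(2 - 10) + (-1 + b)*(2*b)) = 2 - (-4*(-8) + 2*b*(-1 + b)) = 2 - (32 + 2*b*(-1 + b)) = 2 + (-32 - 2*b*(-1 + b)) = -30 - 2*b*(-1 + b))
(z(-3 - 1*(-4), 7) + h(8))*2 = ((-3 - 1*(-4))² + (-30 - 2*8² + 2*8))*2 = ((-3 + 4)² + (-30 - 2*64 + 16))*2 = (1² + (-30 - 128 + 16))*2 = (1 - 142)*2 = -141*2 = -282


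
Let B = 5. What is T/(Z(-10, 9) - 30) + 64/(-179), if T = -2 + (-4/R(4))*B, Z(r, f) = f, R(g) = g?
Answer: -13/537 ≈ -0.024209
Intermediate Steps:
T = -7 (T = -2 - 4/4*5 = -2 - 4*1/4*5 = -2 - 1*5 = -2 - 5 = -7)
T/(Z(-10, 9) - 30) + 64/(-179) = -7/(9 - 30) + 64/(-179) = -7/(-21) + 64*(-1/179) = -7*(-1/21) - 64/179 = 1/3 - 64/179 = -13/537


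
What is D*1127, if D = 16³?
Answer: 4616192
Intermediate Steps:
D = 4096
D*1127 = 4096*1127 = 4616192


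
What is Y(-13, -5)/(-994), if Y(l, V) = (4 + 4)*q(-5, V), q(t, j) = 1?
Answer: -4/497 ≈ -0.0080483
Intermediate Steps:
Y(l, V) = 8 (Y(l, V) = (4 + 4)*1 = 8*1 = 8)
Y(-13, -5)/(-994) = 8/(-994) = 8*(-1/994) = -4/497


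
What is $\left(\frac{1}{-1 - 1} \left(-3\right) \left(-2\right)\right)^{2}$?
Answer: $9$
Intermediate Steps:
$\left(\frac{1}{-1 - 1} \left(-3\right) \left(-2\right)\right)^{2} = \left(\frac{1}{-2} \left(-3\right) \left(-2\right)\right)^{2} = \left(\left(- \frac{1}{2}\right) \left(-3\right) \left(-2\right)\right)^{2} = \left(\frac{3}{2} \left(-2\right)\right)^{2} = \left(-3\right)^{2} = 9$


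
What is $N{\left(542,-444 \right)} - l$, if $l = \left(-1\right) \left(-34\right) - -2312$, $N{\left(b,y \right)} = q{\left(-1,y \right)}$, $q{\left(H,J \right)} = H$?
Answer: $-2347$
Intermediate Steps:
$N{\left(b,y \right)} = -1$
$l = 2346$ ($l = 34 + 2312 = 2346$)
$N{\left(542,-444 \right)} - l = -1 - 2346 = -2347$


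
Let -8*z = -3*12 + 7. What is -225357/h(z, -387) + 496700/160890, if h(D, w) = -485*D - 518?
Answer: 29910591214/292964601 ≈ 102.10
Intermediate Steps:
z = 29/8 (z = -(-3*12 + 7)/8 = -(-36 + 7)/8 = -⅛*(-29) = 29/8 ≈ 3.6250)
h(D, w) = -518 - 485*D
-225357/h(z, -387) + 496700/160890 = -225357/(-518 - 485*29/8) + 496700/160890 = -225357/(-518 - 14065/8) + 496700*(1/160890) = -225357/(-18209/8) + 49670/16089 = -225357*(-8/18209) + 49670/16089 = 1802856/18209 + 49670/16089 = 29910591214/292964601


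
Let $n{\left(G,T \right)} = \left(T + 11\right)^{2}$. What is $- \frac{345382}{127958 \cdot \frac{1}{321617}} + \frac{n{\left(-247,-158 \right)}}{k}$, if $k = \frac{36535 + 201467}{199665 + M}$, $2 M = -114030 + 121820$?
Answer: $- \frac{2156215143339589}{2537854993} \approx -8.4962 \cdot 10^{5}$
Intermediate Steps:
$M = 3895$ ($M = \frac{-114030 + 121820}{2} = \frac{1}{2} \cdot 7790 = 3895$)
$n{\left(G,T \right)} = \left(11 + T\right)^{2}$
$k = \frac{119001}{101780}$ ($k = \frac{36535 + 201467}{199665 + 3895} = \frac{238002}{203560} = 238002 \cdot \frac{1}{203560} = \frac{119001}{101780} \approx 1.1692$)
$- \frac{345382}{127958 \cdot \frac{1}{321617}} + \frac{n{\left(-247,-158 \right)}}{k} = - \frac{345382}{127958 \cdot \frac{1}{321617}} + \frac{\left(11 - 158\right)^{2}}{\frac{119001}{101780}} = - \frac{345382}{127958 \cdot \frac{1}{321617}} + \left(-147\right)^{2} \cdot \frac{101780}{119001} = - \frac{345382}{\frac{127958}{321617}} + 21609 \cdot \frac{101780}{119001} = \left(-345382\right) \frac{321617}{127958} + \frac{733121340}{39667} = - \frac{55540361347}{63979} + \frac{733121340}{39667} = - \frac{2156215143339589}{2537854993}$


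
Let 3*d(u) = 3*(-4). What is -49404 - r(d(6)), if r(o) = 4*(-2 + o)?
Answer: -49380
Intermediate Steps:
d(u) = -4 (d(u) = (3*(-4))/3 = (1/3)*(-12) = -4)
r(o) = -8 + 4*o
-49404 - r(d(6)) = -49404 - (-8 + 4*(-4)) = -49404 - (-8 - 16) = -49404 - 1*(-24) = -49404 + 24 = -49380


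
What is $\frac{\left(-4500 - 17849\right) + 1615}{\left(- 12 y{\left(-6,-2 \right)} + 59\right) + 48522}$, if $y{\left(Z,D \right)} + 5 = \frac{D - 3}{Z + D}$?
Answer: $- \frac{41468}{97267} \approx -0.42633$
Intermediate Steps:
$y{\left(Z,D \right)} = -5 + \frac{-3 + D}{D + Z}$ ($y{\left(Z,D \right)} = -5 + \frac{D - 3}{Z + D} = -5 + \frac{-3 + D}{D + Z}$)
$\frac{\left(-4500 - 17849\right) + 1615}{\left(- 12 y{\left(-6,-2 \right)} + 59\right) + 48522} = \frac{\left(-4500 - 17849\right) + 1615}{\left(- 12 \frac{-3 - -30 - -8}{-2 - 6} + 59\right) + 48522} = \frac{-22349 + 1615}{\left(- 12 \frac{-3 + 30 + 8}{-8} + 59\right) + 48522} = - \frac{20734}{\left(- 12 \left(\left(- \frac{1}{8}\right) 35\right) + 59\right) + 48522} = - \frac{20734}{\left(\left(-12\right) \left(- \frac{35}{8}\right) + 59\right) + 48522} = - \frac{20734}{\left(\frac{105}{2} + 59\right) + 48522} = - \frac{20734}{\frac{223}{2} + 48522} = - \frac{20734}{\frac{97267}{2}} = \left(-20734\right) \frac{2}{97267} = - \frac{41468}{97267}$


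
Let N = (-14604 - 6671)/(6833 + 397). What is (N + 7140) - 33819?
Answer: -38582089/1446 ≈ -26682.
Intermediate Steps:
N = -4255/1446 (N = -21275/7230 = -21275*1/7230 = -4255/1446 ≈ -2.9426)
(N + 7140) - 33819 = (-4255/1446 + 7140) - 33819 = 10320185/1446 - 33819 = -38582089/1446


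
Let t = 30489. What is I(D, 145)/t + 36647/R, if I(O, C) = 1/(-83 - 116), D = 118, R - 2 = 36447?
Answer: 222348709768/221147418639 ≈ 1.0054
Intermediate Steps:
R = 36449 (R = 2 + 36447 = 36449)
I(O, C) = -1/199 (I(O, C) = 1/(-199) = -1/199)
I(D, 145)/t + 36647/R = -1/199/30489 + 36647/36449 = -1/199*1/30489 + 36647*(1/36449) = -1/6067311 + 36647/36449 = 222348709768/221147418639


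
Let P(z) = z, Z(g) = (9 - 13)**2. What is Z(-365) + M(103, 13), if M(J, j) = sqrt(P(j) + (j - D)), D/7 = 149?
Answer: 16 + 3*I*sqrt(113) ≈ 16.0 + 31.89*I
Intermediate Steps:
Z(g) = 16 (Z(g) = (-4)**2 = 16)
D = 1043 (D = 7*149 = 1043)
M(J, j) = sqrt(-1043 + 2*j) (M(J, j) = sqrt(j + (j - 1*1043)) = sqrt(j + (j - 1043)) = sqrt(j + (-1043 + j)) = sqrt(-1043 + 2*j))
Z(-365) + M(103, 13) = 16 + sqrt(-1043 + 2*13) = 16 + sqrt(-1043 + 26) = 16 + sqrt(-1017) = 16 + 3*I*sqrt(113)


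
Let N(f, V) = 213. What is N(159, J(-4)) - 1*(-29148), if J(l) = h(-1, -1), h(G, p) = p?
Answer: 29361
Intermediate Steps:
J(l) = -1
N(159, J(-4)) - 1*(-29148) = 213 - 1*(-29148) = 213 + 29148 = 29361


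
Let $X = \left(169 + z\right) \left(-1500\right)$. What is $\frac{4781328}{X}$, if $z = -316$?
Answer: $\frac{398444}{18375} \approx 21.684$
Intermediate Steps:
$X = 220500$ ($X = \left(169 - 316\right) \left(-1500\right) = \left(-147\right) \left(-1500\right) = 220500$)
$\frac{4781328}{X} = \frac{4781328}{220500} = 4781328 \cdot \frac{1}{220500} = \frac{398444}{18375}$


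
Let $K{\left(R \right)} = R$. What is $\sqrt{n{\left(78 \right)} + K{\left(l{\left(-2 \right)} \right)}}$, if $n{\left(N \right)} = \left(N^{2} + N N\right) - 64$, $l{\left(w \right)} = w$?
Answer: $\sqrt{12102} \approx 110.01$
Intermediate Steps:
$n{\left(N \right)} = -64 + 2 N^{2}$ ($n{\left(N \right)} = \left(N^{2} + N^{2}\right) - 64 = 2 N^{2} - 64 = -64 + 2 N^{2}$)
$\sqrt{n{\left(78 \right)} + K{\left(l{\left(-2 \right)} \right)}} = \sqrt{\left(-64 + 2 \cdot 78^{2}\right) - 2} = \sqrt{\left(-64 + 2 \cdot 6084\right) - 2} = \sqrt{\left(-64 + 12168\right) - 2} = \sqrt{12104 - 2} = \sqrt{12102}$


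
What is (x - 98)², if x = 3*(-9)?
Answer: 15625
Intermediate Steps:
x = -27
(x - 98)² = (-27 - 98)² = (-125)² = 15625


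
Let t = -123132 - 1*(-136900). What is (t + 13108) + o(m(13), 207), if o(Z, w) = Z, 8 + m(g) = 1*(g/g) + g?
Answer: 26882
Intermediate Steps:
m(g) = -7 + g (m(g) = -8 + (1*(g/g) + g) = -8 + (1*1 + g) = -8 + (1 + g) = -7 + g)
t = 13768 (t = -123132 + 136900 = 13768)
(t + 13108) + o(m(13), 207) = (13768 + 13108) + (-7 + 13) = 26876 + 6 = 26882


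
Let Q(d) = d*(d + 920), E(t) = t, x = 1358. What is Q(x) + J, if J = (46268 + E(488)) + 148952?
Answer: 3289232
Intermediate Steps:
Q(d) = d*(920 + d)
J = 195708 (J = (46268 + 488) + 148952 = 46756 + 148952 = 195708)
Q(x) + J = 1358*(920 + 1358) + 195708 = 1358*2278 + 195708 = 3093524 + 195708 = 3289232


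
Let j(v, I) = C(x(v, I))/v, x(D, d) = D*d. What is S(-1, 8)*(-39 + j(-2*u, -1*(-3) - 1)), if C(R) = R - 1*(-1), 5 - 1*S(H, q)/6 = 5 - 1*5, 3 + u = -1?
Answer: -4425/4 ≈ -1106.3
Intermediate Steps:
u = -4 (u = -3 - 1 = -4)
S(H, q) = 30 (S(H, q) = 30 - 6*(5 - 1*5) = 30 - 6*(5 - 5) = 30 - 6*0 = 30 + 0 = 30)
C(R) = 1 + R (C(R) = R + 1 = 1 + R)
j(v, I) = (1 + I*v)/v (j(v, I) = (1 + v*I)/v = (1 + I*v)/v)
S(-1, 8)*(-39 + j(-2*u, -1*(-3) - 1)) = 30*(-39 + ((-1*(-3) - 1) + 1/(-2*(-4)))) = 30*(-39 + ((3 - 1) + 1/8)) = 30*(-39 + (2 + ⅛)) = 30*(-39 + 17/8) = 30*(-295/8) = -4425/4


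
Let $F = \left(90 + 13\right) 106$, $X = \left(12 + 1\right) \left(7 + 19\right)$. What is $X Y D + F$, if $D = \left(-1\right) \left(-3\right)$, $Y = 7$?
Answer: $18016$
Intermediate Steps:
$X = 338$ ($X = 13 \cdot 26 = 338$)
$F = 10918$ ($F = 103 \cdot 106 = 10918$)
$D = 3$
$X Y D + F = 338 \cdot 7 \cdot 3 + 10918 = 2366 \cdot 3 + 10918 = 7098 + 10918 = 18016$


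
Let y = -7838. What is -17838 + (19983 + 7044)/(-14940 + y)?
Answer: -58048713/3254 ≈ -17839.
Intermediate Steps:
-17838 + (19983 + 7044)/(-14940 + y) = -17838 + (19983 + 7044)/(-14940 - 7838) = -17838 + 27027/(-22778) = -17838 + 27027*(-1/22778) = -17838 - 3861/3254 = -58048713/3254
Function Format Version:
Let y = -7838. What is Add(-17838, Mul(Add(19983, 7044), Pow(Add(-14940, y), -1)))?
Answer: Rational(-58048713, 3254) ≈ -17839.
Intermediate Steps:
Add(-17838, Mul(Add(19983, 7044), Pow(Add(-14940, y), -1))) = Add(-17838, Mul(Add(19983, 7044), Pow(Add(-14940, -7838), -1))) = Add(-17838, Mul(27027, Pow(-22778, -1))) = Add(-17838, Mul(27027, Rational(-1, 22778))) = Add(-17838, Rational(-3861, 3254)) = Rational(-58048713, 3254)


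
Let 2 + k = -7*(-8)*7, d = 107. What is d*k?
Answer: 41730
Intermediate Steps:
k = 390 (k = -2 - 7*(-8)*7 = -2 + 56*7 = -2 + 392 = 390)
d*k = 107*390 = 41730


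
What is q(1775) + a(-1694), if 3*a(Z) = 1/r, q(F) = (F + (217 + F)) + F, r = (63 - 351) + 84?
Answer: 3391703/612 ≈ 5542.0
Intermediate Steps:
r = -204 (r = -288 + 84 = -204)
q(F) = 217 + 3*F (q(F) = (217 + 2*F) + F = 217 + 3*F)
a(Z) = -1/612 (a(Z) = (⅓)/(-204) = (⅓)*(-1/204) = -1/612)
q(1775) + a(-1694) = (217 + 3*1775) - 1/612 = (217 + 5325) - 1/612 = 5542 - 1/612 = 3391703/612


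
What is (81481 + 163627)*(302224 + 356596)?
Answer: 161482052560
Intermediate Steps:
(81481 + 163627)*(302224 + 356596) = 245108*658820 = 161482052560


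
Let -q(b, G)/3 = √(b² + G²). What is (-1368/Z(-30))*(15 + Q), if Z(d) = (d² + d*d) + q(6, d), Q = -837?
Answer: 3123600/4987 + 31236*√26/4987 ≈ 658.29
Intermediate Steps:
q(b, G) = -3*√(G² + b²) (q(b, G) = -3*√(b² + G²) = -3*√(G² + b²))
Z(d) = -3*√(36 + d²) + 2*d² (Z(d) = (d² + d*d) - 3*√(d² + 6²) = (d² + d²) - 3*√(d² + 36) = 2*d² - 3*√(36 + d²) = -3*√(36 + d²) + 2*d²)
(-1368/Z(-30))*(15 + Q) = (-1368/(-3*√(36 + (-30)²) + 2*(-30)²))*(15 - 837) = -1368/(-3*√(36 + 900) + 2*900)*(-822) = -1368/(-18*√26 + 1800)*(-822) = -1368/(1800 - 18*√26)*(-822) = 1124496/(1800 - 18*√26)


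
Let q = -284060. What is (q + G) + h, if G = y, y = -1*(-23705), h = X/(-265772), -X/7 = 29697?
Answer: -3641834799/13988 ≈ -2.6035e+5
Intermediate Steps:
X = -207879 (X = -7*29697 = -207879)
h = 10941/13988 (h = -207879/(-265772) = -207879*(-1/265772) = 10941/13988 ≈ 0.78217)
y = 23705
G = 23705
(q + G) + h = (-284060 + 23705) + 10941/13988 = -260355 + 10941/13988 = -3641834799/13988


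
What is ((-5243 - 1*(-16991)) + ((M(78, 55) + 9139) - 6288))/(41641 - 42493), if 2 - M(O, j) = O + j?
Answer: -3617/213 ≈ -16.981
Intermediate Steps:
M(O, j) = 2 - O - j (M(O, j) = 2 - (O + j) = 2 + (-O - j) = 2 - O - j)
((-5243 - 1*(-16991)) + ((M(78, 55) + 9139) - 6288))/(41641 - 42493) = ((-5243 - 1*(-16991)) + (((2 - 1*78 - 1*55) + 9139) - 6288))/(41641 - 42493) = ((-5243 + 16991) + (((2 - 78 - 55) + 9139) - 6288))/(-852) = (11748 + ((-131 + 9139) - 6288))*(-1/852) = (11748 + (9008 - 6288))*(-1/852) = (11748 + 2720)*(-1/852) = 14468*(-1/852) = -3617/213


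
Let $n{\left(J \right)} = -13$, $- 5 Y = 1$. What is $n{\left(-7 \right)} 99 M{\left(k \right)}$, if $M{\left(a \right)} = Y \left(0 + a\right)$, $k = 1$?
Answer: $\frac{1287}{5} \approx 257.4$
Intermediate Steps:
$Y = - \frac{1}{5}$ ($Y = \left(- \frac{1}{5}\right) 1 = - \frac{1}{5} \approx -0.2$)
$M{\left(a \right)} = - \frac{a}{5}$ ($M{\left(a \right)} = - \frac{0 + a}{5} = - \frac{a}{5}$)
$n{\left(-7 \right)} 99 M{\left(k \right)} = \left(-13\right) 99 \left(\left(- \frac{1}{5}\right) 1\right) = \left(-1287\right) \left(- \frac{1}{5}\right) = \frac{1287}{5}$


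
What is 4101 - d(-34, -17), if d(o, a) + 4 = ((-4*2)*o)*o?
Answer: 13353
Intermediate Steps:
d(o, a) = -4 - 8*o² (d(o, a) = -4 + ((-4*2)*o)*o = -4 + (-8*o)*o = -4 - 8*o²)
4101 - d(-34, -17) = 4101 - (-4 - 8*(-34)²) = 4101 - (-4 - 8*1156) = 4101 - (-4 - 9248) = 4101 - 1*(-9252) = 4101 + 9252 = 13353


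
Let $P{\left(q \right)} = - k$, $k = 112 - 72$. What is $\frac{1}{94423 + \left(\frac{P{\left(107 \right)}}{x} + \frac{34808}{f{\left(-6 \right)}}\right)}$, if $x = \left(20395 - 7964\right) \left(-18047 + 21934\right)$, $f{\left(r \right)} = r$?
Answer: $\frac{144957891}{12846409896785} \approx 1.1284 \cdot 10^{-5}$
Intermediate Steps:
$k = 40$
$x = 48319297$ ($x = 12431 \cdot 3887 = 48319297$)
$P{\left(q \right)} = -40$ ($P{\left(q \right)} = \left(-1\right) 40 = -40$)
$\frac{1}{94423 + \left(\frac{P{\left(107 \right)}}{x} + \frac{34808}{f{\left(-6 \right)}}\right)} = \frac{1}{94423 + \left(- \frac{40}{48319297} + \frac{34808}{-6}\right)} = \frac{1}{94423 + \left(\left(-40\right) \frac{1}{48319297} + 34808 \left(- \frac{1}{6}\right)\right)} = \frac{1}{94423 - \frac{840949045108}{144957891}} = \frac{1}{\frac{12846409896785}{144957891}} = \frac{144957891}{12846409896785}$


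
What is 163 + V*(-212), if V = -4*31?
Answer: 26451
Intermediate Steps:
V = -124
163 + V*(-212) = 163 - 124*(-212) = 163 + 26288 = 26451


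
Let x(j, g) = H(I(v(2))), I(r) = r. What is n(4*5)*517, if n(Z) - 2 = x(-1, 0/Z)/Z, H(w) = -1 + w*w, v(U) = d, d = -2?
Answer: 22231/20 ≈ 1111.6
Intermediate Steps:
v(U) = -2
H(w) = -1 + w**2
x(j, g) = 3 (x(j, g) = -1 + (-2)**2 = -1 + 4 = 3)
n(Z) = 2 + 3/Z
n(4*5)*517 = (2 + 3/((4*5)))*517 = (2 + 3/20)*517 = (43/20)*517 = 22231/20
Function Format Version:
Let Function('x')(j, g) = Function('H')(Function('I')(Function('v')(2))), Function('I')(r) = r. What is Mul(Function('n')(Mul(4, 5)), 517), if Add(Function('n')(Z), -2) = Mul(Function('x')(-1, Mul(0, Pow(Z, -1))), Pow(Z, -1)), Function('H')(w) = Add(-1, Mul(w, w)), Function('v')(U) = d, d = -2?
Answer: Rational(22231, 20) ≈ 1111.6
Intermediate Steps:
Function('v')(U) = -2
Function('H')(w) = Add(-1, Pow(w, 2))
Function('x')(j, g) = 3 (Function('x')(j, g) = Add(-1, Pow(-2, 2)) = Add(-1, 4) = 3)
Function('n')(Z) = Add(2, Mul(3, Pow(Z, -1)))
Mul(Function('n')(Mul(4, 5)), 517) = Mul(Add(2, Mul(3, Pow(Mul(4, 5), -1))), 517) = Mul(Add(2, Mul(3, Pow(20, -1))), 517) = Mul(Add(2, Mul(3, Rational(1, 20))), 517) = Mul(Add(2, Rational(3, 20)), 517) = Mul(Rational(43, 20), 517) = Rational(22231, 20)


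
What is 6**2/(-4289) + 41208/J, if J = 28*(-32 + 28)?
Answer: -22093143/60046 ≈ -367.94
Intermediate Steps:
J = -112 (J = 28*(-4) = -112)
6**2/(-4289) + 41208/J = 6**2/(-4289) + 41208/(-112) = 36*(-1/4289) + 41208*(-1/112) = -36/4289 - 5151/14 = -22093143/60046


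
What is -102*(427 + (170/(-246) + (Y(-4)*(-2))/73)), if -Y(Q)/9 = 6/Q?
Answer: -130033238/2993 ≈ -43446.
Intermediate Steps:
Y(Q) = -54/Q
-102*(427 + (170/(-246) + (Y(-4)*(-2))/73)) = -102*(427 + (170/(-246) + (-54/(-4)*(-2))/73)) = -102*(427 + (170*(-1/246) + (-54*(-1/4)*(-2))*(1/73))) = -102*(427 + (-85/123 + ((27/2)*(-2))*(1/73))) = -102*(427 + (-85/123 - 27*1/73)) = -102*(427 + (-85/123 - 27/73)) = -102*(427 - 9526/8979) = -102*3824507/8979 = -130033238/2993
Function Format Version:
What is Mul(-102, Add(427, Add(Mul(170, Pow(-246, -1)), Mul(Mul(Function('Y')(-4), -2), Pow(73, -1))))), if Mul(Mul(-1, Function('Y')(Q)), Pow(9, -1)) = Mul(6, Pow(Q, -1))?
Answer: Rational(-130033238, 2993) ≈ -43446.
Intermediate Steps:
Function('Y')(Q) = Mul(-54, Pow(Q, -1)) (Function('Y')(Q) = Mul(-9, Mul(6, Pow(Q, -1))) = Mul(-54, Pow(Q, -1)))
Mul(-102, Add(427, Add(Mul(170, Pow(-246, -1)), Mul(Mul(Function('Y')(-4), -2), Pow(73, -1))))) = Mul(-102, Add(427, Add(Mul(170, Pow(-246, -1)), Mul(Mul(Mul(-54, Pow(-4, -1)), -2), Pow(73, -1))))) = Mul(-102, Add(427, Add(Mul(170, Rational(-1, 246)), Mul(Mul(Mul(-54, Rational(-1, 4)), -2), Rational(1, 73))))) = Mul(-102, Add(427, Add(Rational(-85, 123), Mul(Mul(Rational(27, 2), -2), Rational(1, 73))))) = Mul(-102, Add(427, Add(Rational(-85, 123), Mul(-27, Rational(1, 73))))) = Mul(-102, Add(427, Add(Rational(-85, 123), Rational(-27, 73)))) = Mul(-102, Add(427, Rational(-9526, 8979))) = Mul(-102, Rational(3824507, 8979)) = Rational(-130033238, 2993)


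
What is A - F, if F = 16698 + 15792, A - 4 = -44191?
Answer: -76677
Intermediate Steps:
A = -44187 (A = 4 - 44191 = -44187)
F = 32490
A - F = -44187 - 1*32490 = -44187 - 32490 = -76677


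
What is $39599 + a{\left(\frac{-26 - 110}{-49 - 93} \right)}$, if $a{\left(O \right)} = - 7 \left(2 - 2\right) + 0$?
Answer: $39599$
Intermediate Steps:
$a{\left(O \right)} = 0$ ($a{\left(O \right)} = \left(-7\right) 0 + 0 = 0 + 0 = 0$)
$39599 + a{\left(\frac{-26 - 110}{-49 - 93} \right)} = 39599 + 0 = 39599$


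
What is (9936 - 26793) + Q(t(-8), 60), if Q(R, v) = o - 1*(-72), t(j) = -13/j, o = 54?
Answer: -16731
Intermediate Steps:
Q(R, v) = 126 (Q(R, v) = 54 - 1*(-72) = 54 + 72 = 126)
(9936 - 26793) + Q(t(-8), 60) = (9936 - 26793) + 126 = -16857 + 126 = -16731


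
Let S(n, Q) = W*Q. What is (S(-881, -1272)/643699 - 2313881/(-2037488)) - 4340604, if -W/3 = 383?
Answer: -5692823504626252165/1311528988112 ≈ -4.3406e+6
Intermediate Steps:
W = -1149 (W = -3*383 = -1149)
S(n, Q) = -1149*Q
(S(-881, -1272)/643699 - 2313881/(-2037488)) - 4340604 = (-1149*(-1272)/643699 - 2313881/(-2037488)) - 4340604 = (1461528*(1/643699) - 2313881*(-1/2037488)) - 4340604 = (1461528/643699 + 2313881/2037488) - 4340604 = 4467288647483/1311528988112 - 4340604 = -5692823504626252165/1311528988112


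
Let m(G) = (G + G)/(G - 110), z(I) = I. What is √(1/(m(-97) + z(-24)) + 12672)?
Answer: 3*√32089725206/4774 ≈ 112.57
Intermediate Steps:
m(G) = 2*G/(-110 + G) (m(G) = (2*G)/(-110 + G) = 2*G/(-110 + G))
√(1/(m(-97) + z(-24)) + 12672) = √(1/(2*(-97)/(-110 - 97) - 24) + 12672) = √(1/(2*(-97)/(-207) - 24) + 12672) = √(1/(2*(-97)*(-1/207) - 24) + 12672) = √(1/(194/207 - 24) + 12672) = √(1/(-4774/207) + 12672) = √(-207/4774 + 12672) = √(60495921/4774) = 3*√32089725206/4774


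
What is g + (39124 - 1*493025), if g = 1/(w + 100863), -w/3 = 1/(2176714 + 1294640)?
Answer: -52974964016134415/116710392833 ≈ -4.5390e+5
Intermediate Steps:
w = -1/1157118 (w = -3/(2176714 + 1294640) = -3/3471354 = -3*1/3471354 = -1/1157118 ≈ -8.6422e-7)
g = 1157118/116710392833 (g = 1/(-1/1157118 + 100863) = 1/(116710392833/1157118) = 1157118/116710392833 ≈ 9.9144e-6)
g + (39124 - 1*493025) = 1157118/116710392833 + (39124 - 1*493025) = 1157118/116710392833 + (39124 - 493025) = 1157118/116710392833 - 453901 = -52974964016134415/116710392833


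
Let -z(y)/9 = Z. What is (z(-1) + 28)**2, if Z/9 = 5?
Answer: 142129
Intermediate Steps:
Z = 45 (Z = 9*5 = 45)
z(y) = -405 (z(y) = -9*45 = -405)
(z(-1) + 28)**2 = (-405 + 28)**2 = (-377)**2 = 142129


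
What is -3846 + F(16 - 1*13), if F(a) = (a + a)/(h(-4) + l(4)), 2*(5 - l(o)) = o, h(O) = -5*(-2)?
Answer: -49992/13 ≈ -3845.5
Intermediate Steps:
h(O) = 10
l(o) = 5 - o/2
F(a) = 2*a/13 (F(a) = (a + a)/(10 + (5 - ½*4)) = (2*a)/(10 + (5 - 2)) = (2*a)/(10 + 3) = (2*a)/13 = (2*a)*(1/13) = 2*a/13)
-3846 + F(16 - 1*13) = -3846 + 2*(16 - 1*13)/13 = -3846 + 2*(16 - 13)/13 = -3846 + (2/13)*3 = -3846 + 6/13 = -49992/13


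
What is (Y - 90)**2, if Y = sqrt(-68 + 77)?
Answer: 7569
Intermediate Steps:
Y = 3 (Y = sqrt(9) = 3)
(Y - 90)**2 = (3 - 90)**2 = (-87)**2 = 7569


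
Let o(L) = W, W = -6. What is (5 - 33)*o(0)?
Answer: 168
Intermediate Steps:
o(L) = -6
(5 - 33)*o(0) = (5 - 33)*(-6) = -28*(-6) = 168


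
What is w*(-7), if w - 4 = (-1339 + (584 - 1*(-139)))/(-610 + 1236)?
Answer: -6608/313 ≈ -21.112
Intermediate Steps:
w = 944/313 (w = 4 + (-1339 + (584 - 1*(-139)))/(-610 + 1236) = 4 + (-1339 + (584 + 139))/626 = 4 + (-1339 + 723)*(1/626) = 4 - 616*1/626 = 4 - 308/313 = 944/313 ≈ 3.0160)
w*(-7) = (944/313)*(-7) = -6608/313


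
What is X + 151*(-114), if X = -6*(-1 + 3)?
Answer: -17226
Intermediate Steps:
X = -12 (X = -6*2 = -12)
X + 151*(-114) = -12 + 151*(-114) = -12 - 17214 = -17226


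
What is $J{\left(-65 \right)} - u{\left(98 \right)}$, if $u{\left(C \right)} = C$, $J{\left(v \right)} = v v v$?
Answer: $-274723$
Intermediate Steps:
$J{\left(v \right)} = v^{3}$ ($J{\left(v \right)} = v^{2} v = v^{3}$)
$J{\left(-65 \right)} - u{\left(98 \right)} = \left(-65\right)^{3} - 98 = -274625 - 98 = -274723$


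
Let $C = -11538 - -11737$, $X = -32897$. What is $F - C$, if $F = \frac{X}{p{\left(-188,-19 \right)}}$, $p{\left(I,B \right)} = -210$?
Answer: $- \frac{8893}{210} \approx -42.348$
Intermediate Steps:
$F = \frac{32897}{210}$ ($F = - \frac{32897}{-210} = \left(-32897\right) \left(- \frac{1}{210}\right) = \frac{32897}{210} \approx 156.65$)
$C = 199$ ($C = -11538 + 11737 = 199$)
$F - C = \frac{32897}{210} - 199 = - \frac{8893}{210}$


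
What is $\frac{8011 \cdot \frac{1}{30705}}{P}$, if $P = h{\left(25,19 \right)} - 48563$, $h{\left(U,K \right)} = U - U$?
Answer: $- \frac{8011}{1491126915} \approx -5.3724 \cdot 10^{-6}$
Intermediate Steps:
$h{\left(U,K \right)} = 0$
$P = -48563$ ($P = 0 - 48563 = -48563$)
$\frac{8011 \cdot \frac{1}{30705}}{P} = \frac{8011 \cdot \frac{1}{30705}}{-48563} = 8011 \cdot \frac{1}{30705} \left(- \frac{1}{48563}\right) = \frac{8011}{30705} \left(- \frac{1}{48563}\right) = - \frac{8011}{1491126915}$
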